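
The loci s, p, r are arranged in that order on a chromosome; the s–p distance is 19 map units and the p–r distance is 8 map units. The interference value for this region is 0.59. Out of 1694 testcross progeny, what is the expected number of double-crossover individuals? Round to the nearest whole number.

Map distances give recombination frequencies of 0.190 and 0.080 for the two intervals.
With interference 0.59 (so coincidence = 0.41), expected double-crossover frequency = 0.190 × 0.080 × 0.41 = 0.00623.
Expected number = 0.00623 × 1694 = 10.56 ≈ 11.

11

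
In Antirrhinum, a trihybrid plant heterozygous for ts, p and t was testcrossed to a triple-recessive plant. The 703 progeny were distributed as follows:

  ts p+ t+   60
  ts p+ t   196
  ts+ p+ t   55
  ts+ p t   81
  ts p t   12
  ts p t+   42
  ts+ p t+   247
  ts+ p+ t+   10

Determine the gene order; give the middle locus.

The two most frequent reciprocal classes, ts p+ t and ts+ p t+, are the parental types, so the F1 was ts p+ t / ts+ p t+.
The two rarest classes, ts p t and ts+ p+ t+, are the double crossovers. Comparing them with the parentals, only the p allele has switched, so p is the middle locus and the order is ts – p – t.

p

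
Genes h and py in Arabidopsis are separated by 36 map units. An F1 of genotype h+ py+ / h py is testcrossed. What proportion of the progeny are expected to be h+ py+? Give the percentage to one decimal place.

32.0%

A map distance of 36 map units corresponds to a recombination frequency of 0.360.
The F1 is h+ py+ / h py, so h+ py+ is a parental gamete class with expected frequency (1 − r)/2 = 0.640/2 = 0.3200.
That is 0.3200 = 32.0% of the progeny.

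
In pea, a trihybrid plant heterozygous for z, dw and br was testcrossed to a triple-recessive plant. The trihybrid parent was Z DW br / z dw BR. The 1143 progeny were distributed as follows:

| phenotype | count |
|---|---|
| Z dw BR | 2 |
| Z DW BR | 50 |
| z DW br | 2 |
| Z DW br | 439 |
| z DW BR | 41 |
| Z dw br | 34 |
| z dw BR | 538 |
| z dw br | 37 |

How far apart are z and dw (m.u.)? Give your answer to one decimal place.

The two rarest classes, z DW br and Z dw BR, are the double crossovers. Comparing them with the parentals, only the z allele has switched, so z is the middle locus and the order is dw – z – br.
Crossovers in the dw–z interval produce the single-crossover classes Z dw br and z DW BR (34 + 41 = 75) plus the double crossovers (4).
RF(dw–z) = (75 + 4) / 1143 = 79/1143 = 0.0691 → 6.9 m.u.

6.9 m.u.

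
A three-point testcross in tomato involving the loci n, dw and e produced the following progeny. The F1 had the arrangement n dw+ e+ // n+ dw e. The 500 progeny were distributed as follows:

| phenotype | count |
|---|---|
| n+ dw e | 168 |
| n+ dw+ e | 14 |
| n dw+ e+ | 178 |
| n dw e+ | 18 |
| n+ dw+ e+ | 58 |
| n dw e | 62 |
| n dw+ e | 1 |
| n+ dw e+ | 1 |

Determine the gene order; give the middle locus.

The two rarest classes, n dw+ e and n+ dw e+, are the double crossovers. Comparing them with the parentals, only the e allele has switched, so e is the middle locus and the order is n – e – dw.

e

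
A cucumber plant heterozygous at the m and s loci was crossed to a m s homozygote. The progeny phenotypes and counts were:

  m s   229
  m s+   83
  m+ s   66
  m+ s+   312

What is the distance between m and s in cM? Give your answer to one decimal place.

The two most frequent classes, m+ s+ (312) and m s (229), are the parental types, so the F1 was m+ s+ / m s.
The recombinant classes are m+ s and m s+: 66 + 83 = 149.
Recombination frequency = 149/690 = 0.2159 ≈ 21.6%, i.e. 21.6 cM.

21.6 cM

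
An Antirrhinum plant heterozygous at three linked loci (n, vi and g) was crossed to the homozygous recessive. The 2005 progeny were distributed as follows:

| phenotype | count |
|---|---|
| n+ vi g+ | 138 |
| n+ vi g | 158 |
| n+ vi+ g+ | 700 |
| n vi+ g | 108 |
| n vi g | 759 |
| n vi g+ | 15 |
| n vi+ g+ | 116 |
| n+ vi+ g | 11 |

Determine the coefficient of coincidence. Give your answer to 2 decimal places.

The two most frequent reciprocal classes, n vi g and n+ vi+ g+, are the parental types, so the F1 was n vi g / n+ vi+ g+.
The two rarest classes, n vi g+ and n+ vi+ g, are the double crossovers. Comparing them with the parentals, only the g allele has switched, so g is the middle locus and the order is vi – g – n.
vi–g: (246 + 26)/2005 = 0.1357; g–n: (274 + 26)/2005 = 0.1496.
Expected DCO frequency = 0.1357 × 0.1496 ≈ 0.02030; observed = 26/2005 ≈ 0.01297.
Coefficient of coincidence = 0.01297/0.02030 ≈ 0.64.

0.64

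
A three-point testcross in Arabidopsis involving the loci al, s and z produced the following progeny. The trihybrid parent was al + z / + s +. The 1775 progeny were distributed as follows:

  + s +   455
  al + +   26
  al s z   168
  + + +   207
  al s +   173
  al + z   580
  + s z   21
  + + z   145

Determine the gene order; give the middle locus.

z

The two rarest classes, al + + and + s z, are the double crossovers. Comparing them with the parentals, only the z allele has switched, so z is the middle locus and the order is s – z – al.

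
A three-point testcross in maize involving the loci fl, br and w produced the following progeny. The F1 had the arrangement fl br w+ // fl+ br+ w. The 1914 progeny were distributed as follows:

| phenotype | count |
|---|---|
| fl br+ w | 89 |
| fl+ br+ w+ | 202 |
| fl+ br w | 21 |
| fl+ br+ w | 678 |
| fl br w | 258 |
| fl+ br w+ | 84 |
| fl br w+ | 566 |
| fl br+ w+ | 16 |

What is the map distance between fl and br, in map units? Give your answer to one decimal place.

The two rarest classes, fl br+ w+ and fl+ br w, are the double crossovers. Comparing them with the parentals, only the br allele has switched, so br is the middle locus and the order is w – br – fl.
Crossovers in the br–fl interval produce the single-crossover classes fl+ br w+ and fl br+ w (84 + 89 = 173) plus the double crossovers (37).
RF(br–fl) = (173 + 37) / 1914 = 210/1914 = 0.1097 → 11.0 map units.

11.0 map units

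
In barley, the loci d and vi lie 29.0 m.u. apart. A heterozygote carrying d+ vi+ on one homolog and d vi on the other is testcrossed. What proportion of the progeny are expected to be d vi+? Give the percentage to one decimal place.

A map distance of 29.0 m.u. corresponds to a recombination frequency of 0.290.
The F1 is d+ vi+ / d vi, so d vi+ is a recombinant gamete class with expected frequency r/2 = 0.290/2 = 0.1450.
That is 0.1450 = 14.5% of the progeny.

14.5%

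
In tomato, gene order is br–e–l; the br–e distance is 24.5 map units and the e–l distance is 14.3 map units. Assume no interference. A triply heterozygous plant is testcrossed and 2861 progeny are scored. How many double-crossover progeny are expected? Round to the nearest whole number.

Map distances give recombination frequencies of 0.245 and 0.143 for the two intervals.
With no interference, expected double-crossover frequency = 0.245 × 0.143 = 0.03504.
Expected number = 0.03504 × 2861 = 100.24 ≈ 100.

100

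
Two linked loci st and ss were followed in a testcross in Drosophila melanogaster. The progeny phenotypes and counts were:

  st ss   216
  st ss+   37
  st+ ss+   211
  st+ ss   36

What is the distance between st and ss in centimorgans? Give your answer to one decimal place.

14.6 centimorgans

The two most frequent classes, st+ ss+ (211) and st ss (216), are the parental types, so the F1 was st+ ss+ / st ss.
The recombinant classes are st+ ss and st ss+: 36 + 37 = 73.
Recombination frequency = 73/500 = 0.1460 ≈ 14.6%, i.e. 14.6 centimorgans.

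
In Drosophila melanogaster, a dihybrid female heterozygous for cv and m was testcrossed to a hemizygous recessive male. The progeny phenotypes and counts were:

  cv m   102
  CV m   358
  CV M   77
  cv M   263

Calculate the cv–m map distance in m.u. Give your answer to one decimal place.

22.4 m.u.

The two most frequent classes, CV m (358) and cv M (263), are the parental types, so the F1 was CV m / cv M.
The recombinant classes are CV M and cv m: 77 + 102 = 179.
Recombination frequency = 179/800 = 0.2238 ≈ 22.4%, i.e. 22.4 m.u.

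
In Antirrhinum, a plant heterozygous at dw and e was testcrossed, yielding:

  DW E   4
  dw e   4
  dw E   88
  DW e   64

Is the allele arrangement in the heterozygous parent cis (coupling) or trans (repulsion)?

trans

The two most frequent classes are DW e (64) and dw E (88); these are the parental (non-recombinant) types.
So the F1 carried DW e on one chromosome and dw E on the other — the recessive alleles are on opposite chromosomes (trans / repulsion).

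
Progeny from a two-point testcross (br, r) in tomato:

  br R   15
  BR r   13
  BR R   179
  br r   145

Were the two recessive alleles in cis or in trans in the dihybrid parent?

The two most frequent classes are BR R (179) and br r (145); these are the parental (non-recombinant) types.
So the F1 carried BR R on one chromosome and br r on the other — the recessive alleles are on the same chromosome (cis / coupling).

cis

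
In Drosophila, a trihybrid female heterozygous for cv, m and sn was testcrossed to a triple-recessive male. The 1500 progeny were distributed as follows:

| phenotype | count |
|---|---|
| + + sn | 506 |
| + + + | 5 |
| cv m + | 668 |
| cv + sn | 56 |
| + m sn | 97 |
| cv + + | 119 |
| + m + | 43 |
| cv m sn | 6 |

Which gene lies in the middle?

The two most frequent reciprocal classes, + + sn and cv m +, are the parental types, so the F1 was + + sn / cv m +.
The two rarest classes, + + + and cv m sn, are the double crossovers. Comparing them with the parentals, only the sn allele has switched, so sn is the middle locus and the order is cv – sn – m.

sn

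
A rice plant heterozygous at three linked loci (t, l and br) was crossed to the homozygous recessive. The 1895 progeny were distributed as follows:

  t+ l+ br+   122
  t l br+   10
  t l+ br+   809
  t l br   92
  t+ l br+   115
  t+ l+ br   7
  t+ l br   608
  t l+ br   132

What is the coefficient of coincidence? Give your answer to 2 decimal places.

The two most frequent reciprocal classes, t l+ br+ and t+ l br, are the parental types, so the F1 was t l+ br+ / t+ l br.
The two rarest classes, t l br+ and t+ l+ br, are the double crossovers. Comparing them with the parentals, only the l allele has switched, so l is the middle locus and the order is br – l – t.
br–l: (247 + 17)/1895 = 0.1393; l–t: (214 + 17)/1895 = 0.1219.
Expected DCO frequency = 0.1393 × 0.1219 ≈ 0.01698; observed = 17/1895 ≈ 0.00897.
Coefficient of coincidence = 0.00897/0.01698 ≈ 0.53.

0.53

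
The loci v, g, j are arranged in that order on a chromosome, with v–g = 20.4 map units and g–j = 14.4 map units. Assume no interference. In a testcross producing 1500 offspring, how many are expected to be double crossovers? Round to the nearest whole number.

Map distances give recombination frequencies of 0.204 and 0.144 for the two intervals.
With no interference, expected double-crossover frequency = 0.204 × 0.144 = 0.02938.
Expected number = 0.02938 × 1500 = 44.06 ≈ 44.

44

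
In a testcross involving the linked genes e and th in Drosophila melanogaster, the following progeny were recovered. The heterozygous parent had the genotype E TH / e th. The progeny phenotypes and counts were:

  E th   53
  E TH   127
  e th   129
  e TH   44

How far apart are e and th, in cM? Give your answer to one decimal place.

27.5 cM

The recombinant classes are E th and e TH: 53 + 44 = 97.
Recombination frequency = 97/353 = 0.2748 ≈ 27.5%, i.e. 27.5 cM.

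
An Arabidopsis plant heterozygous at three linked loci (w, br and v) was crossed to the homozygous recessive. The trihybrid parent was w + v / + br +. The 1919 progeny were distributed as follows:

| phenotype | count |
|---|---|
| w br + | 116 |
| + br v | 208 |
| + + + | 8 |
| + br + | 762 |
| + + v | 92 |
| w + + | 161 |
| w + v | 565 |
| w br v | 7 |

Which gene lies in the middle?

The two rarest classes, w br v and + + +, are the double crossovers. Comparing them with the parentals, only the br allele has switched, so br is the middle locus and the order is v – br – w.

br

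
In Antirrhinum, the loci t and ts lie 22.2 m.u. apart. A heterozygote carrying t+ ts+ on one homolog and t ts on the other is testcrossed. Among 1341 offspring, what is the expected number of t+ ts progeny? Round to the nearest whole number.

149

A map distance of 22.2 m.u. corresponds to a recombination frequency of 0.222.
The F1 is t+ ts+ / t ts, so t+ ts is a recombinant gamete class with expected frequency r/2 = 0.222/2 = 0.1110.
Expected number = 0.1110 × 1341 = 148.85 ≈ 149.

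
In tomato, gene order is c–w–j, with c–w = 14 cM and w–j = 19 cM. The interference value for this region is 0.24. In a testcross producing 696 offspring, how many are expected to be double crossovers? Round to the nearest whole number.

Map distances give recombination frequencies of 0.140 and 0.190 for the two intervals.
With interference 0.24 (so coincidence = 0.76), expected double-crossover frequency = 0.140 × 0.190 × 0.76 = 0.02022.
Expected number = 0.02022 × 696 = 14.07 ≈ 14.

14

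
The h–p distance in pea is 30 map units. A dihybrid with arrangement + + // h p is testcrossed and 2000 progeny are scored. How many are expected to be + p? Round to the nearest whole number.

A map distance of 30 map units corresponds to a recombination frequency of 0.300.
The F1 is + + / h p, so + p is a recombinant gamete class with expected frequency r/2 = 0.300/2 = 0.1500.
Expected number = 0.1500 × 2000 = 300.00 ≈ 300.

300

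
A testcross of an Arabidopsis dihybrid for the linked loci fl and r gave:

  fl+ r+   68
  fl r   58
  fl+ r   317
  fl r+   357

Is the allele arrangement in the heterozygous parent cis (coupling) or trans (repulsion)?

trans

The two most frequent classes are fl+ r (317) and fl r+ (357); these are the parental (non-recombinant) types.
So the F1 carried fl+ r on one chromosome and fl r+ on the other — the recessive alleles are on opposite chromosomes (trans / repulsion).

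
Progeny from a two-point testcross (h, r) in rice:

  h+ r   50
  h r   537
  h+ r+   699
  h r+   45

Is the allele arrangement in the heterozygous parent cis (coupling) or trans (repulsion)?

The two most frequent classes are h+ r+ (699) and h r (537); these are the parental (non-recombinant) types.
So the F1 carried h+ r+ on one chromosome and h r on the other — the recessive alleles are on the same chromosome (cis / coupling).

cis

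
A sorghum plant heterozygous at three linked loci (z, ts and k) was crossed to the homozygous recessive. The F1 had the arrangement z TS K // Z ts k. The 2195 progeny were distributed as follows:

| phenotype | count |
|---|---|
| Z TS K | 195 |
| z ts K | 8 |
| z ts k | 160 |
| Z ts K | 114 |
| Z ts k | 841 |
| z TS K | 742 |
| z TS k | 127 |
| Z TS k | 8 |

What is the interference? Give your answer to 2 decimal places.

The two rarest classes, z ts K and Z TS k, are the double crossovers. Comparing them with the parentals, only the ts allele has switched, so ts is the middle locus and the order is z – ts – k.
z–ts: (355 + 16)/2195 = 0.1690; ts–k: (241 + 16)/2195 = 0.1171.
Expected DCO frequency = 0.1690 × 0.1171 ≈ 0.01979; observed = 16/2195 ≈ 0.00729.
Coefficient of coincidence = 0.00729/0.01979 ≈ 0.37; interference = 1 − 0.37 = 0.63.

0.63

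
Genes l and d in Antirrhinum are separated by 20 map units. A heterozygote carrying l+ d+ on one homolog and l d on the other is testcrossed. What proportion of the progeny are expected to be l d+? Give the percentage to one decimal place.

10.0%

A map distance of 20 map units corresponds to a recombination frequency of 0.200.
The F1 is l+ d+ / l d, so l d+ is a recombinant gamete class with expected frequency r/2 = 0.200/2 = 0.1000.
That is 0.1000 = 10.0% of the progeny.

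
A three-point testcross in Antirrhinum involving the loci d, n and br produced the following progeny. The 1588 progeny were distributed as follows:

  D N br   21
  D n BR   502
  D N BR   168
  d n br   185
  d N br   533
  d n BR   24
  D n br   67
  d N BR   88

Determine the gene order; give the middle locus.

The two most frequent reciprocal classes, D n BR and d N br, are the parental types, so the F1 was D n BR / d N br.
The two rarest classes, d n BR and D N br, are the double crossovers. Comparing them with the parentals, only the d allele has switched, so d is the middle locus and the order is br – d – n.

d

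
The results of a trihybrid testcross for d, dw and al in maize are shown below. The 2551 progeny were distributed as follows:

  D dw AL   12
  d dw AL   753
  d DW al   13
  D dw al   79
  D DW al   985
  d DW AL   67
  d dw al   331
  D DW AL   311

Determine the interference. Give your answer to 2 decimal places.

The two most frequent reciprocal classes, D DW al and d dw AL, are the parental types, so the F1 was D DW al / d dw AL.
The two rarest classes, d DW al and D dw AL, are the double crossovers. Comparing them with the parentals, only the d allele has switched, so d is the middle locus and the order is dw – d – al.
dw–d: (146 + 25)/2551 = 0.0670; d–al: (642 + 25)/2551 = 0.2615.
Expected DCO frequency = 0.0670 × 0.2615 ≈ 0.01752; observed = 25/2551 ≈ 0.00980.
Coefficient of coincidence = 0.00980/0.01752 ≈ 0.56; interference = 1 − 0.56 = 0.44.

0.44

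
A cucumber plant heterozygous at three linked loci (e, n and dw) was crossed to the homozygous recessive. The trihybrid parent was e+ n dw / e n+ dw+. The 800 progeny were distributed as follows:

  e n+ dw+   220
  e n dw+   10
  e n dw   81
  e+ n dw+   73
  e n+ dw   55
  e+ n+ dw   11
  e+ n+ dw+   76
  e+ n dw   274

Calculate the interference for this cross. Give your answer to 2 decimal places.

The two rarest classes, e+ n+ dw and e n dw+, are the double crossovers. Comparing them with the parentals, only the n allele has switched, so n is the middle locus and the order is dw – n – e.
dw–n: (128 + 21)/800 = 0.1862; n–e: (157 + 21)/800 = 0.2225.
Expected DCO frequency = 0.1862 × 0.2225 ≈ 0.04143; observed = 21/800 ≈ 0.02625.
Coefficient of coincidence = 0.02625/0.04143 ≈ 0.63; interference = 1 − 0.63 = 0.37.

0.37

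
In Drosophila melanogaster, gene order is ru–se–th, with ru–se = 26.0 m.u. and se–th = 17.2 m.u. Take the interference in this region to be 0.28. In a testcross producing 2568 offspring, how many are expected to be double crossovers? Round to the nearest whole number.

Map distances give recombination frequencies of 0.260 and 0.172 for the two intervals.
With interference 0.28 (so coincidence = 0.72), expected double-crossover frequency = 0.260 × 0.172 × 0.72 = 0.03220.
Expected number = 0.03220 × 2568 = 82.69 ≈ 83.

83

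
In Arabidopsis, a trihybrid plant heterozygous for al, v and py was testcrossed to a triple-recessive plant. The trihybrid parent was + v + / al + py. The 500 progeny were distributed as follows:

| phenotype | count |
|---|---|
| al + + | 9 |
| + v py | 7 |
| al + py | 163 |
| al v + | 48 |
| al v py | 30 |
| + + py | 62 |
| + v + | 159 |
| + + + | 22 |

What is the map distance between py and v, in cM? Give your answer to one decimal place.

13.6 cM

The two rarest classes, + v py and al + +, are the double crossovers. Comparing them with the parentals, only the py allele has switched, so py is the middle locus and the order is al – py – v.
Crossovers in the py–v interval produce the single-crossover classes + + + and al v py (22 + 30 = 52) plus the double crossovers (16).
RF(py–v) = (52 + 16) / 500 = 68/500 = 0.1360 → 13.6 cM.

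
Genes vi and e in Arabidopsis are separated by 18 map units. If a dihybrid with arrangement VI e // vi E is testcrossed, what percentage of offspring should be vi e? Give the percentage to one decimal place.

9.0%

A map distance of 18 map units corresponds to a recombination frequency of 0.180.
The F1 is VI e / vi E, so vi e is a recombinant gamete class with expected frequency r/2 = 0.180/2 = 0.0900.
That is 0.0900 = 9.0% of the progeny.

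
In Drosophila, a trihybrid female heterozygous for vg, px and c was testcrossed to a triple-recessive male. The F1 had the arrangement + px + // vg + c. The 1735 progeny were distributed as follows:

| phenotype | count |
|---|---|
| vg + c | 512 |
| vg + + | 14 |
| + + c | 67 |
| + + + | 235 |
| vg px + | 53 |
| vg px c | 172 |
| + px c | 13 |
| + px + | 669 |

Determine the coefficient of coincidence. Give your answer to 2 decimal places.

The two rarest classes, + px c and vg + +, are the double crossovers. Comparing them with the parentals, only the c allele has switched, so c is the middle locus and the order is vg – c – px.
vg–c: (120 + 27)/1735 = 0.0847; c–px: (407 + 27)/1735 = 0.2501.
Expected DCO frequency = 0.0847 × 0.2501 ≈ 0.02118; observed = 27/1735 ≈ 0.01556.
Coefficient of coincidence = 0.01556/0.02118 ≈ 0.73.

0.73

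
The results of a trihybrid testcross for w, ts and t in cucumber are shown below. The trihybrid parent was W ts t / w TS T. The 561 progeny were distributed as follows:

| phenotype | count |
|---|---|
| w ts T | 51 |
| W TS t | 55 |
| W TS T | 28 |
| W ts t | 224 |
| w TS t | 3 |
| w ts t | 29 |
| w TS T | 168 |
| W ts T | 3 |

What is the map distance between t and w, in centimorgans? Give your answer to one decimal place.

The two rarest classes, W ts T and w TS t, are the double crossovers. Comparing them with the parentals, only the t allele has switched, so t is the middle locus and the order is w – t – ts.
Crossovers in the w–t interval produce the single-crossover classes w ts t and W TS T (29 + 28 = 57) plus the double crossovers (6).
RF(w–t) = (57 + 6) / 561 = 63/561 = 0.1123 → 11.2 centimorgans.

11.2 centimorgans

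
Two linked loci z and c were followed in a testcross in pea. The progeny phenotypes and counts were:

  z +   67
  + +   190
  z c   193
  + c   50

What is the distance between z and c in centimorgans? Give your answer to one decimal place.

The two most frequent classes, + + (190) and z c (193), are the parental types, so the F1 was + + / z c.
The recombinant classes are + c and z +: 50 + 67 = 117.
Recombination frequency = 117/500 = 0.2340 ≈ 23.4%, i.e. 23.4 centimorgans.

23.4 centimorgans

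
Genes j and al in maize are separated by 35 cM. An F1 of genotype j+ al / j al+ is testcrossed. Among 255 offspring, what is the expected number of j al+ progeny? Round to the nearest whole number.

83

A map distance of 35 cM corresponds to a recombination frequency of 0.350.
The F1 is j+ al / j al+, so j al+ is a parental gamete class with expected frequency (1 − r)/2 = 0.650/2 = 0.3250.
Expected number = 0.3250 × 255 = 82.88 ≈ 83.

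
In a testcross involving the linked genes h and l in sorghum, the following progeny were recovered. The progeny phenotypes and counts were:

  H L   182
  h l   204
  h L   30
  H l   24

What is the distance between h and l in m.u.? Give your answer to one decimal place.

12.3 m.u.

The two most frequent classes, H L (182) and h l (204), are the parental types, so the F1 was H L / h l.
The recombinant classes are H l and h L: 24 + 30 = 54.
Recombination frequency = 54/440 = 0.1227 ≈ 12.3%, i.e. 12.3 m.u.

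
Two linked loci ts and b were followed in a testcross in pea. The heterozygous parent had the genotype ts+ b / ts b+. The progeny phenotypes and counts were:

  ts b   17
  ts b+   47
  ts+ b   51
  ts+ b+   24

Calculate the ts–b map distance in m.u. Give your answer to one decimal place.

29.5 m.u.

The recombinant classes are ts+ b+ and ts b: 24 + 17 = 41.
Recombination frequency = 41/139 = 0.2950 ≈ 29.5%, i.e. 29.5 m.u.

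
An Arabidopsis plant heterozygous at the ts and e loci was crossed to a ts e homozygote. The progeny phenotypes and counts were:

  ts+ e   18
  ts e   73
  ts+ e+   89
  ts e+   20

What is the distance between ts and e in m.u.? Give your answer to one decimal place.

The two most frequent classes, ts+ e+ (89) and ts e (73), are the parental types, so the F1 was ts+ e+ / ts e.
The recombinant classes are ts+ e and ts e+: 18 + 20 = 38.
Recombination frequency = 38/200 = 0.1900 ≈ 19.0%, i.e. 19.0 m.u.

19.0 m.u.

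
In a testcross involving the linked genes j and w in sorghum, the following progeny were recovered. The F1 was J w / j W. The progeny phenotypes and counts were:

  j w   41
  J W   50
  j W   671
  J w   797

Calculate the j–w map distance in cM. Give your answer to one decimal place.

5.8 cM

The recombinant classes are J W and j w: 50 + 41 = 91.
Recombination frequency = 91/1559 = 0.0584 ≈ 5.8%, i.e. 5.8 cM.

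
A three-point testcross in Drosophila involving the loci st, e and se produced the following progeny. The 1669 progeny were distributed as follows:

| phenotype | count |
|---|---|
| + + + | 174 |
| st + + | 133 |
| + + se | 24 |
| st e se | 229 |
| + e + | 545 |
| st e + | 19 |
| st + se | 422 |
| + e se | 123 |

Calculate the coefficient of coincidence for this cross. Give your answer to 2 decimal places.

0.54

The two most frequent reciprocal classes, + e + and st + se, are the parental types, so the F1 was + e + / st + se.
The two rarest classes, st e + and + + se, are the double crossovers. Comparing them with the parentals, only the st allele has switched, so st is the middle locus and the order is se – st – e.
se–st: (256 + 43)/1669 = 0.1791; st–e: (403 + 43)/1669 = 0.2672.
Expected DCO frequency = 0.1791 × 0.2672 ≈ 0.04786; observed = 43/1669 ≈ 0.02576.
Coefficient of coincidence = 0.02576/0.04786 ≈ 0.54.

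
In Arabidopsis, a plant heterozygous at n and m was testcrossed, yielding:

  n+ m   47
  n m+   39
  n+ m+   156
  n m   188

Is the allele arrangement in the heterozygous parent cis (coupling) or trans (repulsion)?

cis

The two most frequent classes are n+ m+ (156) and n m (188); these are the parental (non-recombinant) types.
So the F1 carried n+ m+ on one chromosome and n m on the other — the recessive alleles are on the same chromosome (cis / coupling).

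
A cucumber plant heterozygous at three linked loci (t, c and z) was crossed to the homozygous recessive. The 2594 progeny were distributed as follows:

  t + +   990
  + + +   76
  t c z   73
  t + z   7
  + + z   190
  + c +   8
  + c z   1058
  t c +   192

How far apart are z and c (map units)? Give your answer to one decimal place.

The two most frequent reciprocal classes, t + + and + c z, are the parental types, so the F1 was t + + / + c z.
The two rarest classes, t + z and + c +, are the double crossovers. Comparing them with the parentals, only the z allele has switched, so z is the middle locus and the order is t – z – c.
Crossovers in the z–c interval produce the single-crossover classes t c + and + + z (192 + 190 = 382) plus the double crossovers (15).
RF(z–c) = (382 + 15) / 2594 = 397/2594 = 0.1530 → 15.3 map units.

15.3 map units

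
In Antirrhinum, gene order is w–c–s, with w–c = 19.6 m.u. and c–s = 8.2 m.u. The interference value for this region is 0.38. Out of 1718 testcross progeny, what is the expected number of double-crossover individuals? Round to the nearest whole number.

17

Map distances give recombination frequencies of 0.196 and 0.082 for the two intervals.
With interference 0.38 (so coincidence = 0.62), expected double-crossover frequency = 0.196 × 0.082 × 0.62 = 0.00996.
Expected number = 0.00996 × 1718 = 17.12 ≈ 17.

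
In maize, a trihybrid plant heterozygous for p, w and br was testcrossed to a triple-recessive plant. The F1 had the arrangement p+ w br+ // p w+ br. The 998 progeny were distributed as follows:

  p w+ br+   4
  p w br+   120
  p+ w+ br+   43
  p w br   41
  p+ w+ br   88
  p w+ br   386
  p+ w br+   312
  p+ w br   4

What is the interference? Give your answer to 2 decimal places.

0.60

The two rarest classes, p+ w br and p w+ br+, are the double crossovers. Comparing them with the parentals, only the br allele has switched, so br is the middle locus and the order is w – br – p.
w–br: (84 + 8)/998 = 0.0922; br–p: (208 + 8)/998 = 0.2164.
Expected DCO frequency = 0.0922 × 0.2164 ≈ 0.01995; observed = 8/998 ≈ 0.00802.
Coefficient of coincidence = 0.00802/0.01995 ≈ 0.40; interference = 1 − 0.40 = 0.60.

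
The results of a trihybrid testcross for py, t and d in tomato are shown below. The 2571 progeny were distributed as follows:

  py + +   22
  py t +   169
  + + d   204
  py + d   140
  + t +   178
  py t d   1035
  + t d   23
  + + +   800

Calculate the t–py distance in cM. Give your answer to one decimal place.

The two most frequent reciprocal classes, + + + and py t d, are the parental types, so the F1 was + + + / py t d.
The two rarest classes, py + + and + t d, are the double crossovers. Comparing them with the parentals, only the py allele has switched, so py is the middle locus and the order is t – py – d.
Crossovers in the t–py interval produce the single-crossover classes + t + and py + d (178 + 140 = 318) plus the double crossovers (45).
RF(t–py) = (318 + 45) / 2571 = 363/2571 = 0.1412 → 14.1 cM.

14.1 cM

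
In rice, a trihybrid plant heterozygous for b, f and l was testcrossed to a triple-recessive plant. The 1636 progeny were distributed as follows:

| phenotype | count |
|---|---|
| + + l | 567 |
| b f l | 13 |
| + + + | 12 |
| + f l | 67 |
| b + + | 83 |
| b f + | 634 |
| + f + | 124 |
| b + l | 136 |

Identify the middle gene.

The two most frequent reciprocal classes, b f + and + + l, are the parental types, so the F1 was b f + / + + l.
The two rarest classes, b f l and + + +, are the double crossovers. Comparing them with the parentals, only the l allele has switched, so l is the middle locus and the order is f – l – b.

l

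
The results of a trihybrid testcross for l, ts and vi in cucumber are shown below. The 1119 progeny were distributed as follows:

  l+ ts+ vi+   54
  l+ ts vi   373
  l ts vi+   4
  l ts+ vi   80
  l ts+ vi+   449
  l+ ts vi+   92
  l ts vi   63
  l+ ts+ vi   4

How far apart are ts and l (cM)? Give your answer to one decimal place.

11.2 cM

The two most frequent reciprocal classes, l ts+ vi+ and l+ ts vi, are the parental types, so the F1 was l ts+ vi+ / l+ ts vi.
The two rarest classes, l ts vi+ and l+ ts+ vi, are the double crossovers. Comparing them with the parentals, only the ts allele has switched, so ts is the middle locus and the order is l – ts – vi.
Crossovers in the l–ts interval produce the single-crossover classes l+ ts+ vi+ and l ts vi (54 + 63 = 117) plus the double crossovers (8).
RF(l–ts) = (117 + 8) / 1119 = 125/1119 = 0.1117 → 11.2 cM.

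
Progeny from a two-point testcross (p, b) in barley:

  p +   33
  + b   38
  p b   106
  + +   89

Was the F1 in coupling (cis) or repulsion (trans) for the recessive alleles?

cis

The two most frequent classes are + + (89) and p b (106); these are the parental (non-recombinant) types.
So the F1 carried + + on one chromosome and p b on the other — the recessive alleles are on the same chromosome (cis / coupling).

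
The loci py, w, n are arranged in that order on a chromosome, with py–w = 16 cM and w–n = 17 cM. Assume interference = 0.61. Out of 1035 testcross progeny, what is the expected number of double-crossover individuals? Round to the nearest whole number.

11

Map distances give recombination frequencies of 0.160 and 0.170 for the two intervals.
With interference 0.61 (so coincidence = 0.39), expected double-crossover frequency = 0.160 × 0.170 × 0.39 = 0.01061.
Expected number = 0.01061 × 1035 = 10.98 ≈ 11.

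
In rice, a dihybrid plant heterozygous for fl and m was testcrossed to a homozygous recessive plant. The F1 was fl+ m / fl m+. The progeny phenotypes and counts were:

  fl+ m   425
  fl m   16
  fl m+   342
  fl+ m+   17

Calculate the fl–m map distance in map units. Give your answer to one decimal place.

4.1 map units

The recombinant classes are fl+ m+ and fl m: 17 + 16 = 33.
Recombination frequency = 33/800 = 0.0413 ≈ 4.1%, i.e. 4.1 map units.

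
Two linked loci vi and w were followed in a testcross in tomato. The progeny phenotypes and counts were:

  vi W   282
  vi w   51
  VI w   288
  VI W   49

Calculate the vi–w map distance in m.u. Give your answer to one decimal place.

14.9 m.u.

The two most frequent classes, VI w (288) and vi W (282), are the parental types, so the F1 was VI w / vi W.
The recombinant classes are VI W and vi w: 49 + 51 = 100.
Recombination frequency = 100/670 = 0.1493 ≈ 14.9%, i.e. 14.9 m.u.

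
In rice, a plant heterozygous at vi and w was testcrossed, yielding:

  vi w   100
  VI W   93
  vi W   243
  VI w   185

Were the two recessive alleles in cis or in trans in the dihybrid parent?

trans

The two most frequent classes are VI w (185) and vi W (243); these are the parental (non-recombinant) types.
So the F1 carried VI w on one chromosome and vi W on the other — the recessive alleles are on opposite chromosomes (trans / repulsion).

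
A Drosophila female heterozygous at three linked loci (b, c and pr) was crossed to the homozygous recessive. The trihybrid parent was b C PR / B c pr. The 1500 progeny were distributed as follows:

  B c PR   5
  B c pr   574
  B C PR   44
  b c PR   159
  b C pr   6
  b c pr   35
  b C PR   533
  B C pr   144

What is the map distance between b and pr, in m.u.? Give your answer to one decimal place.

The two rarest classes, b C pr and B c PR, are the double crossovers. Comparing them with the parentals, only the pr allele has switched, so pr is the middle locus and the order is c – pr – b.
Crossovers in the pr–b interval produce the single-crossover classes B C PR and b c pr (44 + 35 = 79) plus the double crossovers (11).
RF(pr–b) = (79 + 11) / 1500 = 90/1500 = 0.0600 → 6.0 m.u.

6.0 m.u.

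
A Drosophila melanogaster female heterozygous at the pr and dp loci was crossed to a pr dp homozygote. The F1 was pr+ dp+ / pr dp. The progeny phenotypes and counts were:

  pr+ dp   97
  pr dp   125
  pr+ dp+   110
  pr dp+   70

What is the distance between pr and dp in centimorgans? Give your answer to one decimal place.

The recombinant classes are pr+ dp and pr dp+: 97 + 70 = 167.
Recombination frequency = 167/402 = 0.4154 ≈ 41.5%, i.e. 41.5 centimorgans.

41.5 centimorgans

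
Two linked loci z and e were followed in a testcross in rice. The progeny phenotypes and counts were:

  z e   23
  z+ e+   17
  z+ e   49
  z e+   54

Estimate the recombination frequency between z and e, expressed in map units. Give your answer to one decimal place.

28.0 map units

The two most frequent classes, z+ e (49) and z e+ (54), are the parental types, so the F1 was z+ e / z e+.
The recombinant classes are z+ e+ and z e: 17 + 23 = 40.
Recombination frequency = 40/143 = 0.2797 ≈ 28.0%, i.e. 28.0 map units.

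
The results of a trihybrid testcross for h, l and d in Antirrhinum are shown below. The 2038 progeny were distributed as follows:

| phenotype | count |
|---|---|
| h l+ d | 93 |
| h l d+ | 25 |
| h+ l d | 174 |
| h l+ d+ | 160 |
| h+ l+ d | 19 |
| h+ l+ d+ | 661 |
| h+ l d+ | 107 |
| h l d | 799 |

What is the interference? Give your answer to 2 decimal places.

The two most frequent reciprocal classes, h l d and h+ l+ d+, are the parental types, so the F1 was h l d / h+ l+ d+.
The two rarest classes, h l d+ and h+ l+ d, are the double crossovers. Comparing them with the parentals, only the d allele has switched, so d is the middle locus and the order is l – d – h.
l–d: (200 + 44)/2038 = 0.1197; d–h: (334 + 44)/2038 = 0.1855.
Expected DCO frequency = 0.1197 × 0.1855 ≈ 0.02220; observed = 44/2038 ≈ 0.02159.
Coefficient of coincidence = 0.02159/0.02220 ≈ 0.97; interference = 1 − 0.97 = 0.03.

0.03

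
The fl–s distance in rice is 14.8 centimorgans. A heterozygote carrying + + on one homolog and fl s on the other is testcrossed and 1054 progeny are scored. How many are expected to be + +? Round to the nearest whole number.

449

A map distance of 14.8 centimorgans corresponds to a recombination frequency of 0.148.
The F1 is + + / fl s, so + + is a parental gamete class with expected frequency (1 − r)/2 = 0.852/2 = 0.4260.
Expected number = 0.4260 × 1054 = 449.00 ≈ 449.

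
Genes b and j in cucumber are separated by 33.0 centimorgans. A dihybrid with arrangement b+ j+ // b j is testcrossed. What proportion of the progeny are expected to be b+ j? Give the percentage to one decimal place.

A map distance of 33.0 centimorgans corresponds to a recombination frequency of 0.330.
The F1 is b+ j+ / b j, so b+ j is a recombinant gamete class with expected frequency r/2 = 0.330/2 = 0.1650.
That is 0.1650 = 16.5% of the progeny.

16.5%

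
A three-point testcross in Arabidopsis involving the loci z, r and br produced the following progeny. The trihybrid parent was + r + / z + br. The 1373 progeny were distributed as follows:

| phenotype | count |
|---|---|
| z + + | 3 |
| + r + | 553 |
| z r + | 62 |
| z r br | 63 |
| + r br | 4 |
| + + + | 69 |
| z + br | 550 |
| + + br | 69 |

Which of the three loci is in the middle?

br

The two rarest classes, + r br and z + +, are the double crossovers. Comparing them with the parentals, only the br allele has switched, so br is the middle locus and the order is z – br – r.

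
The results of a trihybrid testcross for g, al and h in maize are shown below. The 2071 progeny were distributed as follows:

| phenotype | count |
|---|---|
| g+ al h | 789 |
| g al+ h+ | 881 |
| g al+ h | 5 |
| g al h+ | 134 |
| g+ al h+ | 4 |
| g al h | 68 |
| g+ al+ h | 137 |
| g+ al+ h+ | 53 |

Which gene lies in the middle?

h

The two most frequent reciprocal classes, g al+ h+ and g+ al h, are the parental types, so the F1 was g al+ h+ / g+ al h.
The two rarest classes, g al+ h and g+ al h+, are the double crossovers. Comparing them with the parentals, only the h allele has switched, so h is the middle locus and the order is g – h – al.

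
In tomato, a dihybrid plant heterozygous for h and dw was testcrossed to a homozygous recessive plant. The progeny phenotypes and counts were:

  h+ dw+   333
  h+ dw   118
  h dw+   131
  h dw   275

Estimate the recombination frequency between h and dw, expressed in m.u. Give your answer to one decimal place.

The two most frequent classes, h+ dw+ (333) and h dw (275), are the parental types, so the F1 was h+ dw+ / h dw.
The recombinant classes are h+ dw and h dw+: 118 + 131 = 249.
Recombination frequency = 249/857 = 0.2905 ≈ 29.1%, i.e. 29.1 m.u.

29.1 m.u.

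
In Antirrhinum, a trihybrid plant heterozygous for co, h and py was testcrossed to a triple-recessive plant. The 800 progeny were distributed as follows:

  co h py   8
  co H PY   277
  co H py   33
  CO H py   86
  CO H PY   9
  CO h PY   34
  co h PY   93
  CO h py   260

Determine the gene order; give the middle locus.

co

The two most frequent reciprocal classes, CO h py and co H PY, are the parental types, so the F1 was CO h py / co H PY.
The two rarest classes, co h py and CO H PY, are the double crossovers. Comparing them with the parentals, only the co allele has switched, so co is the middle locus and the order is py – co – h.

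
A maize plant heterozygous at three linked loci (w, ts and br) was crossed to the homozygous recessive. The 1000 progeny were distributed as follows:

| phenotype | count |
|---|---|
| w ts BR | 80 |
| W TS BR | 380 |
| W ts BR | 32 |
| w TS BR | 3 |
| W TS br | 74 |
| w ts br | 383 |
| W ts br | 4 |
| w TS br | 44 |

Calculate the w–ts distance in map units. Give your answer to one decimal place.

The two most frequent reciprocal classes, W TS BR and w ts br, are the parental types, so the F1 was W TS BR / w ts br.
The two rarest classes, w TS BR and W ts br, are the double crossovers. Comparing them with the parentals, only the w allele has switched, so w is the middle locus and the order is br – w – ts.
Crossovers in the w–ts interval produce the single-crossover classes W ts BR and w TS br (32 + 44 = 76) plus the double crossovers (7).
RF(w–ts) = (76 + 7) / 1000 = 83/1000 = 0.0830 → 8.3 map units.

8.3 map units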